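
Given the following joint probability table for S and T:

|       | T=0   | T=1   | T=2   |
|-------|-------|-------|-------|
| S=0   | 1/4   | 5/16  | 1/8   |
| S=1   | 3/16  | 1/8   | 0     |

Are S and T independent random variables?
Marginal P(S) (row sums):
  P(S=0) = 1/4 + 5/16 + 1/8 = 11/16
  P(S=1) = 3/16 + 1/8 + 0 = 5/16
Marginal P(T) (column sums):
  P(T=0) = 1/4 + 3/16 = 7/16
  P(T=1) = 5/16 + 1/8 = 7/16
  P(T=2) = 1/8 + 0 = 1/8

S and T are independent iff P(S=i,T=j) = P(S=i)·P(T=j) for every cell.
  P(S=0)·P(T=0) = 11/16 × 7/16 = 77/256, but P(S=0,T=0) = 1/4 ✗

No, S and T are not independent. Quantitatively, I(S;T) > 0:

H(S) = -[(11/16)·log₂(11/16) + (5/16)·log₂(5/16)]
  = 0.3716 + 0.5244
  = 0.8960 bits
H(T) = -[(7/16)·log₂(7/16) + (7/16)·log₂(7/16) + (1/8)·log₂(1/8)]
  = 0.5218 + 0.5218 + 0.3750
  = 1.4186 bits
H(S,T) = -[(1/4)·log₂(1/4) + (5/16)·log₂(5/16) + (1/8)·log₂(1/8) + (3/16)·log₂(3/16) + (1/8)·log₂(1/8)]
  = 0.5000 + 0.5244 + 0.3750 + 0.4528 + 0.3750
  = 2.2272 bits
I(S;T) = H(S) + H(T) - H(S,T) = 0.8960 + 1.4186 - 2.2272 = 0.0874 bits > 0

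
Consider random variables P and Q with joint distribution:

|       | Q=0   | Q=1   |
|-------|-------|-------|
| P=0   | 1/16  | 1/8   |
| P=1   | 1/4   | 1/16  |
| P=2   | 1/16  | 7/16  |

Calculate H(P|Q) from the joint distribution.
Marginal P(Q) (column sums):
  P(Q=0) = 1/16 + 1/4 + 1/16 = 3/8
  P(Q=1) = 1/8 + 1/16 + 7/16 = 5/8

H(P|Q) = -Σ P(P,Q)·log₂ P(P|Q), where P(P|Q) = P(P,Q) / P(Q)
  (P=0,Q=0): P(P|Q) = (1/16)/(3/8) = 1/6;  -(1/16)·log₂(1/6) = 0.1616
  (P=0,Q=1): P(P|Q) = (1/8)/(5/8) = 1/5;  -(1/8)·log₂(1/5) = 0.2902
  (P=1,Q=0): P(P|Q) = (1/4)/(3/8) = 2/3;  -(1/4)·log₂(2/3) = 0.1462
  (P=1,Q=1): P(P|Q) = (1/16)/(5/8) = 1/10;  -(1/16)·log₂(1/10) = 0.2076
  (P=2,Q=0): P(P|Q) = (1/16)/(3/8) = 1/6;  -(1/16)·log₂(1/6) = 0.1616
  (P=2,Q=1): P(P|Q) = (7/16)/(5/8) = 7/10;  -(7/16)·log₂(7/10) = 0.2251
H(P|Q) = 0.1616 + 0.2902 + 0.1462 + 0.2076 + 0.1616 + 0.2251
  = 1.1923 bits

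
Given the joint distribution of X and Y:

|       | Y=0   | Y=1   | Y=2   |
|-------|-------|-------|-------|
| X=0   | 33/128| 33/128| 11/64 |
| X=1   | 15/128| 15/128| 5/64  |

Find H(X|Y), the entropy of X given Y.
Marginal P(Y) (column sums):
  P(Y=0) = 33/128 + 15/128 = 3/8
  P(Y=1) = 33/128 + 15/128 = 3/8
  P(Y=2) = 11/64 + 5/64 = 1/4

H(X|Y) = -Σ P(X,Y)·log₂ P(X|Y), where P(X|Y) = P(X,Y) / P(Y)
  (X=0,Y=0): P(X|Y) = (33/128)/(3/8) = 11/16;  -(33/128)·log₂(11/16) = 0.1394
  (X=0,Y=1): P(X|Y) = (33/128)/(3/8) = 11/16;  -(33/128)·log₂(11/16) = 0.1394
  (X=0,Y=2): P(X|Y) = (11/64)/(1/4) = 11/16;  -(11/64)·log₂(11/16) = 0.0929
  (X=1,Y=0): P(X|Y) = (15/128)/(3/8) = 5/16;  -(15/128)·log₂(5/16) = 0.1966
  (X=1,Y=1): P(X|Y) = (15/128)/(3/8) = 5/16;  -(15/128)·log₂(5/16) = 0.1966
  (X=1,Y=2): P(X|Y) = (5/64)/(1/4) = 5/16;  -(5/64)·log₂(5/16) = 0.1311
H(X|Y) = 0.1394 + 0.1394 + 0.0929 + 0.1966 + 0.1966 + 0.1311
  = 0.8960 bits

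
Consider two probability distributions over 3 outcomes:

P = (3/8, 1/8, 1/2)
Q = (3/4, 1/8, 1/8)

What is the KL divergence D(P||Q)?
D(P||Q) = Σ P(i) log₂(P(i)/Q(i))
  i=0: (3/8) × log₂((3/8)/(3/4)) = (3/8) × log₂(1/2) = -0.3750
  i=1: (1/8) × log₂((1/8)/(1/8)) = (1/8) × log₂(1) = 0.0000
  i=2: (1/2) × log₂((1/2)/(1/8)) = (1/2) × log₂(4) = 1.0000
D(P||Q) = -0.3750 + 0.0000 + 1.0000
  = 0.6250 bits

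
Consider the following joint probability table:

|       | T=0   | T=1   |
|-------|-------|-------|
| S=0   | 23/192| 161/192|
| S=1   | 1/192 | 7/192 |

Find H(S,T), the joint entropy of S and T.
H(S,T) = -Σ P(S,T) log₂ P(S,T), summed over the non-zero cells:
H(S,T) = -[(23/192)·log₂(23/192) + (161/192)·log₂(161/192) + (1/192)·log₂(1/192) + (7/192)·log₂(7/192)]
  = 0.3667 + 0.2130 + 0.0395 + 0.1742
  = 0.7934 bits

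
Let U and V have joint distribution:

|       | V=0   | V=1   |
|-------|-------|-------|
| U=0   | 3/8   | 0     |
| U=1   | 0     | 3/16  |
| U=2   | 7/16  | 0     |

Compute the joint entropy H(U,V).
H(U,V) = -Σ P(U,V) log₂ P(U,V), summed over the non-zero cells:
H(U,V) = -[(3/8)·log₂(3/8) + (3/16)·log₂(3/16) + (7/16)·log₂(7/16)]
  = 0.5306 + 0.4528 + 0.5218
  = 1.5052 bits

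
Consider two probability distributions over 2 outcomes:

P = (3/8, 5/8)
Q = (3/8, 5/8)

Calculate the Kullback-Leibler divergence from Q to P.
D(P||Q) = Σ P(i) log₂(P(i)/Q(i))
  i=0: (3/8) × log₂((3/8)/(3/8)) = (3/8) × log₂(1) = 0.0000
  i=1: (5/8) × log₂((5/8)/(5/8)) = (5/8) × log₂(1) = 0.0000
D(P||Q) = 0.0000 + 0.0000
  = 0.0000 bits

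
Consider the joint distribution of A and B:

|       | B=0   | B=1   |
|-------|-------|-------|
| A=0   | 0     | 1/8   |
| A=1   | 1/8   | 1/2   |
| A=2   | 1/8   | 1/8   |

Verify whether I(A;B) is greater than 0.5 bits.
Marginal P(A) (row sums):
  P(A=0) = 0 + 1/8 = 1/8
  P(A=1) = 1/8 + 1/2 = 5/8
  P(A=2) = 1/8 + 1/8 = 1/4
Marginal P(B) (column sums):
  P(B=0) = 0 + 1/8 + 1/8 = 1/4
  P(B=1) = 1/8 + 1/2 + 1/8 = 3/4

H(A) = -[(1/8)·log₂(1/8) + (5/8)·log₂(5/8) + (1/4)·log₂(1/4)]
  = 0.3750 + 0.4238 + 0.5000
  = 1.2988 bits
H(B) = -[(1/4)·log₂(1/4) + (3/4)·log₂(3/4)]
  = 0.5000 + 0.3113
  = 0.8113 bits
H(A,B) = -[(1/8)·log₂(1/8) + (1/8)·log₂(1/8) + (1/2)·log₂(1/2) + (1/8)·log₂(1/8) + (1/8)·log₂(1/8)]
  = 0.3750 + 0.3750 + 0.5000 + 0.3750 + 0.3750
  = 2.0000 bits

I(A;B) = H(A) + H(B) - H(A,B)
  = 1.2988 + 0.8113 - 2.0000
  = 0.1101 bits

No. I(A;B) = 0.1101 bits, which is ≤ 0.5 bits.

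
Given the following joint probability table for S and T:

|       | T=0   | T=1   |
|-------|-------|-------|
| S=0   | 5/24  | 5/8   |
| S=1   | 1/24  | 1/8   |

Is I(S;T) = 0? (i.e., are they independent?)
Marginal P(S) (row sums):
  P(S=0) = 5/24 + 5/8 = 5/6
  P(S=1) = 1/24 + 1/8 = 1/6
Marginal P(T) (column sums):
  P(T=0) = 5/24 + 1/24 = 1/4
  P(T=1) = 5/8 + 1/8 = 3/4

S and T are independent iff P(S=i,T=j) = P(S=i)·P(T=j) for every cell.
  P(S=0)·P(T=0) = 5/6 × 1/4 = 5/24 = P(S=0,T=0) ✓
  P(S=0)·P(T=1) = 5/6 × 3/4 = 5/8 = P(S=0,T=1) ✓
  P(S=1)·P(T=0) = 1/6 × 1/4 = 1/24 = P(S=1,T=0) ✓
  P(S=1)·P(T=1) = 1/6 × 3/4 = 1/8 = P(S=1,T=1) ✓

Yes, S and T are independent: every cell factors, so I(S;T) = 0 bits.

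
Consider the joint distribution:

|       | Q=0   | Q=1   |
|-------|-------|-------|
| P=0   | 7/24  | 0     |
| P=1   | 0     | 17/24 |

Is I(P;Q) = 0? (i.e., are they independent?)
Marginal P(P) (row sums):
  P(P=0) = 7/24 + 0 = 7/24
  P(P=1) = 0 + 17/24 = 17/24
Marginal P(Q) (column sums):
  P(Q=0) = 7/24 + 0 = 7/24
  P(Q=1) = 0 + 17/24 = 17/24

P and Q are independent iff P(P=i,Q=j) = P(P=i)·P(Q=j) for every cell.
  P(P=0)·P(Q=0) = 7/24 × 7/24 = 49/576, but P(P=0,Q=0) = 7/24 ✗

No, P and Q are not independent. Quantitatively, I(P;Q) > 0:

H(P) = -[(7/24)·log₂(7/24) + (17/24)·log₂(17/24)]
  = 0.5185 + 0.3524
  = 0.8709 bits
H(Q) = -[(7/24)·log₂(7/24) + (17/24)·log₂(17/24)]
  = 0.5185 + 0.3524
  = 0.8709 bits
H(P,Q) = -[(7/24)·log₂(7/24) + (17/24)·log₂(17/24)]
  = 0.5185 + 0.3524
  = 0.8709 bits
I(P;Q) = H(P) + H(Q) - H(P,Q) = 0.8709 + 0.8709 - 0.8709 = 0.8709 bits > 0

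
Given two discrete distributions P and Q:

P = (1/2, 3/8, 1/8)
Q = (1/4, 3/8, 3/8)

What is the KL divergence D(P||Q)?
D(P||Q) = Σ P(i) log₂(P(i)/Q(i))
  i=0: (1/2) × log₂((1/2)/(1/4)) = (1/2) × log₂(2) = 0.5000
  i=1: (3/8) × log₂((3/8)/(3/8)) = (3/8) × log₂(1) = 0.0000
  i=2: (1/8) × log₂((1/8)/(3/8)) = (1/8) × log₂(1/3) = -0.1981
D(P||Q) = 0.5000 + 0.0000 - 0.1981
  = 0.3019 bits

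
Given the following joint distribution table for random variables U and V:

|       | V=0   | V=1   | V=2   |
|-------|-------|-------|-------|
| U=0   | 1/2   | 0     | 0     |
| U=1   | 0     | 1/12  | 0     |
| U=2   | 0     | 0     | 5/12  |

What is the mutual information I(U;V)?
Marginal P(U) (row sums):
  P(U=0) = 1/2 + 0 + 0 = 1/2
  P(U=1) = 0 + 1/12 + 0 = 1/12
  P(U=2) = 0 + 0 + 5/12 = 5/12
Marginal P(V) (column sums):
  P(V=0) = 1/2 + 0 + 0 = 1/2
  P(V=1) = 0 + 1/12 + 0 = 1/12
  P(V=2) = 0 + 0 + 5/12 = 5/12

H(U) = -[(1/2)·log₂(1/2) + (1/12)·log₂(1/12) + (5/12)·log₂(5/12)]
  = 0.5000 + 0.2987 + 0.5263
  = 1.3250 bits
H(V) = -[(1/2)·log₂(1/2) + (1/12)·log₂(1/12) + (5/12)·log₂(5/12)]
  = 0.5000 + 0.2987 + 0.5263
  = 1.3250 bits
H(U,V) = -[(1/2)·log₂(1/2) + (1/12)·log₂(1/12) + (5/12)·log₂(5/12)]
  = 0.5000 + 0.2987 + 0.5263
  = 1.3250 bits

I(U;V) = H(U) + H(V) - H(U,V)
  = 1.3250 + 1.3250 - 1.3250
  = 1.3250 bits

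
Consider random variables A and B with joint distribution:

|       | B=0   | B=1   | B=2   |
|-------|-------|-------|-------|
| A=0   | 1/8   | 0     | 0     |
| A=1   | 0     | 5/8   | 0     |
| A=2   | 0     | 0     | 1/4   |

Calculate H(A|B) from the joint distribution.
Marginal P(B) (column sums):
  P(B=0) = 1/8 + 0 + 0 = 1/8
  P(B=1) = 0 + 5/8 + 0 = 5/8
  P(B=2) = 0 + 0 + 1/4 = 1/4

H(A|B) = -Σ P(A,B)·log₂ P(A|B), where P(A|B) = P(A,B) / P(B)
  (cells with P(A,B) = 0 contribute 0)
  (A=0,B=0): P(A|B) = (1/8)/(1/8) = 1;  -(1/8)·log₂(1) = 0.0000
  (A=1,B=1): P(A|B) = (5/8)/(5/8) = 1;  -(5/8)·log₂(1) = 0.0000
  (A=2,B=2): P(A|B) = (1/4)/(1/4) = 1;  -(1/4)·log₂(1) = 0.0000
H(A|B) = 0.0000 + 0.0000 + 0.0000
  = 0.0000 bits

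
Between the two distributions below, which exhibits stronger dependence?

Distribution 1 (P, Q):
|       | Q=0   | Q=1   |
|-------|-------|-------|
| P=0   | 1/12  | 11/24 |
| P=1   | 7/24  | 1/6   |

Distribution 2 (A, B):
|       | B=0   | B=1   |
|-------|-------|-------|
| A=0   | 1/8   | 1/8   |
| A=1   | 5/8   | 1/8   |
Distribution 1 (P, Q):
Marginal P(P) (row sums):
  P(P=0) = 1/12 + 11/24 = 13/24
  P(P=1) = 7/24 + 1/6 = 11/24
Marginal P(Q) (column sums):
  P(Q=0) = 1/12 + 7/24 = 3/8
  P(Q=1) = 11/24 + 1/6 = 5/8

H(P) = -[(13/24)·log₂(13/24) + (11/24)·log₂(11/24)]
  = 0.4791 + 0.5159
  = 0.9950 bits
H(Q) = -[(3/8)·log₂(3/8) + (5/8)·log₂(5/8)]
  = 0.5306 + 0.4238
  = 0.9544 bits
H(P,Q) = -[(1/12)·log₂(1/12) + (11/24)·log₂(11/24) + (7/24)·log₂(7/24) + (1/6)·log₂(1/6)]
  = 0.2987 + 0.5159 + 0.5185 + 0.4308
  = 1.7639 bits

I(P;Q) = H(P) + H(Q) - H(P,Q)
  = 0.9950 + 0.9544 - 1.7639
  = 0.1855 bits

Distribution 2 (A, B):
Marginal P(A) (row sums):
  P(A=0) = 1/8 + 1/8 = 1/4
  P(A=1) = 5/8 + 1/8 = 3/4
Marginal P(B) (column sums):
  P(B=0) = 1/8 + 5/8 = 3/4
  P(B=1) = 1/8 + 1/8 = 1/4

H(A) = -[(1/4)·log₂(1/4) + (3/4)·log₂(3/4)]
  = 0.5000 + 0.3113
  = 0.8113 bits
H(B) = -[(3/4)·log₂(3/4) + (1/4)·log₂(1/4)]
  = 0.3113 + 0.5000
  = 0.8113 bits
H(A,B) = -[(1/8)·log₂(1/8) + (1/8)·log₂(1/8) + (5/8)·log₂(5/8) + (1/8)·log₂(1/8)]
  = 0.3750 + 0.3750 + 0.4238 + 0.3750
  = 1.5488 bits

I(A;B) = H(A) + H(B) - H(A,B)
  = 0.8113 + 0.8113 - 1.5488
  = 0.0738 bits

I(P;Q) = 0.1855 bits > I(A;B) = 0.0738 bits, so (P, Q) has the higher mutual information (stronger dependence).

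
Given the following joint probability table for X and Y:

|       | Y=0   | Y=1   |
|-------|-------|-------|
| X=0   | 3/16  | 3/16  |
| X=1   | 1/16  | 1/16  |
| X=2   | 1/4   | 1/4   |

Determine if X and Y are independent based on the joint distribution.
Marginal P(X) (row sums):
  P(X=0) = 3/16 + 3/16 = 3/8
  P(X=1) = 1/16 + 1/16 = 1/8
  P(X=2) = 1/4 + 1/4 = 1/2
Marginal P(Y) (column sums):
  P(Y=0) = 3/16 + 1/16 + 1/4 = 1/2
  P(Y=1) = 3/16 + 1/16 + 1/4 = 1/2

X and Y are independent iff P(X=i,Y=j) = P(X=i)·P(Y=j) for every cell.
  P(X=0)·P(Y=0) = 3/8 × 1/2 = 3/16 = P(X=0,Y=0) ✓
  P(X=0)·P(Y=1) = 3/8 × 1/2 = 3/16 = P(X=0,Y=1) ✓
  P(X=1)·P(Y=0) = 1/8 × 1/2 = 1/16 = P(X=1,Y=0) ✓
  P(X=1)·P(Y=1) = 1/8 × 1/2 = 1/16 = P(X=1,Y=1) ✓
  P(X=2)·P(Y=0) = 1/2 × 1/2 = 1/4 = P(X=2,Y=0) ✓
  P(X=2)·P(Y=1) = 1/2 × 1/2 = 1/4 = P(X=2,Y=1) ✓

Yes, X and Y are independent: every cell factors, so I(X;Y) = 0 bits.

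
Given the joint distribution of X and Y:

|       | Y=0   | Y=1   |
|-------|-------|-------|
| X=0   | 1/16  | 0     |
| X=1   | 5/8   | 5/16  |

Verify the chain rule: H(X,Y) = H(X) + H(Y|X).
Left side:
H(X,Y) = -[(1/16)·log₂(1/16) + (5/8)·log₂(5/8) + (5/16)·log₂(5/16)]
  = 0.2500 + 0.4238 + 0.5244
  = 1.1982 bits

Right side:
Marginal P(X) (row sums):
  P(X=0) = 1/16 + 0 = 1/16
  P(X=1) = 5/8 + 5/16 = 15/16
H(X) = -[(1/16)·log₂(1/16) + (15/16)·log₂(15/16)]
  = 0.2500 + 0.0873
  = 0.3373 bits
H(Y|X) = -Σ P(X,Y)·log₂ P(Y|X), where P(Y|X) = P(X,Y) / P(X)
  (cells with P(X,Y) = 0 contribute 0)
  (X=0,Y=0): P(Y|X) = (1/16)/(1/16) = 1;  -(1/16)·log₂(1) = 0.0000
  (X=1,Y=0): P(Y|X) = (5/8)/(15/16) = 2/3;  -(5/8)·log₂(2/3) = 0.3656
  (X=1,Y=1): P(Y|X) = (5/16)/(15/16) = 1/3;  -(5/16)·log₂(1/3) = 0.4953
H(Y|X) = 0.0000 + 0.3656 + 0.4953
  = 0.8609 bits
H(X) + H(Y|X) = 0.3373 + 0.8609 = 1.1982 bits

Both sides equal 1.1982 bits, so the chain rule holds ✓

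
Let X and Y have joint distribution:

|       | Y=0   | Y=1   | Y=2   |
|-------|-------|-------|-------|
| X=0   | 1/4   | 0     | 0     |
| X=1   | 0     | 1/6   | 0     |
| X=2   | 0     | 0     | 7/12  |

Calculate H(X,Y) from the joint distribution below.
H(X,Y) = -Σ P(X,Y) log₂ P(X,Y), summed over the non-zero cells:
H(X,Y) = -[(1/4)·log₂(1/4) + (1/6)·log₂(1/6) + (7/12)·log₂(7/12)]
  = 0.5000 + 0.4308 + 0.4536
  = 1.3844 bits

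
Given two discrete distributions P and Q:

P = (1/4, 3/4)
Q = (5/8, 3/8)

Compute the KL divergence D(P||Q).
D(P||Q) = Σ P(i) log₂(P(i)/Q(i))
  i=0: (1/4) × log₂((1/4)/(5/8)) = (1/4) × log₂(2/5) = -0.3305
  i=1: (3/4) × log₂((3/4)/(3/8)) = (3/4) × log₂(2) = 0.7500
D(P||Q) = -0.3305 + 0.7500
  = 0.4195 bits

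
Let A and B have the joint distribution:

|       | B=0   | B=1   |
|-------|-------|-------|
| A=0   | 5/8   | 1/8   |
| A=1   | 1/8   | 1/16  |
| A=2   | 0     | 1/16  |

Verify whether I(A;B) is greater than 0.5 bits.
Marginal P(A) (row sums):
  P(A=0) = 5/8 + 1/8 = 3/4
  P(A=1) = 1/8 + 1/16 = 3/16
  P(A=2) = 0 + 1/16 = 1/16
Marginal P(B) (column sums):
  P(B=0) = 5/8 + 1/8 + 0 = 3/4
  P(B=1) = 1/8 + 1/16 + 1/16 = 1/4

H(A) = -[(3/4)·log₂(3/4) + (3/16)·log₂(3/16) + (1/16)·log₂(1/16)]
  = 0.3113 + 0.4528 + 0.2500
  = 1.0141 bits
H(B) = -[(3/4)·log₂(3/4) + (1/4)·log₂(1/4)]
  = 0.3113 + 0.5000
  = 0.8113 bits
H(A,B) = -[(5/8)·log₂(5/8) + (1/8)·log₂(1/8) + (1/8)·log₂(1/8) + (1/16)·log₂(1/16) + (1/16)·log₂(1/16)]
  = 0.4238 + 0.3750 + 0.3750 + 0.2500 + 0.2500
  = 1.6738 bits

I(A;B) = H(A) + H(B) - H(A,B)
  = 1.0141 + 0.8113 - 1.6738
  = 0.1516 bits

No. I(A;B) = 0.1516 bits, which is ≤ 0.5 bits.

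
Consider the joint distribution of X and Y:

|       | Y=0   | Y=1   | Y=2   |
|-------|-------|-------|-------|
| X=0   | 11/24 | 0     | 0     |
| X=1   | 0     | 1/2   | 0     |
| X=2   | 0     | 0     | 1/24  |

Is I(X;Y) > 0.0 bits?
Marginal P(X) (row sums):
  P(X=0) = 11/24 + 0 + 0 = 11/24
  P(X=1) = 0 + 1/2 + 0 = 1/2
  P(X=2) = 0 + 0 + 1/24 = 1/24
Marginal P(Y) (column sums):
  P(Y=0) = 11/24 + 0 + 0 = 11/24
  P(Y=1) = 0 + 1/2 + 0 = 1/2
  P(Y=2) = 0 + 0 + 1/24 = 1/24

H(X) = -[(11/24)·log₂(11/24) + (1/2)·log₂(1/2) + (1/24)·log₂(1/24)]
  = 0.5159 + 0.5000 + 0.1910
  = 1.2069 bits
H(Y) = -[(11/24)·log₂(11/24) + (1/2)·log₂(1/2) + (1/24)·log₂(1/24)]
  = 0.5159 + 0.5000 + 0.1910
  = 1.2069 bits
H(X,Y) = -[(11/24)·log₂(11/24) + (1/2)·log₂(1/2) + (1/24)·log₂(1/24)]
  = 0.5159 + 0.5000 + 0.1910
  = 1.2069 bits

I(X;Y) = H(X) + H(Y) - H(X,Y)
  = 1.2069 + 1.2069 - 1.2069
  = 1.2069 bits

Yes. I(X;Y) = 1.2069 bits, which is > 0.0 bits.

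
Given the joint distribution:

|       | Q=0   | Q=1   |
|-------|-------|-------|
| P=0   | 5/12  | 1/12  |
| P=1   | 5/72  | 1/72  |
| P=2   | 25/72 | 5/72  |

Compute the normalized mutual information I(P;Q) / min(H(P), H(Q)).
Marginal P(P) (row sums):
  P(P=0) = 5/12 + 1/12 = 1/2
  P(P=1) = 5/72 + 1/72 = 1/12
  P(P=2) = 25/72 + 5/72 = 5/12
Marginal P(Q) (column sums):
  P(Q=0) = 5/12 + 5/72 + 25/72 = 5/6
  P(Q=1) = 1/12 + 1/72 + 5/72 = 1/6

H(P) = -[(1/2)·log₂(1/2) + (1/12)·log₂(1/12) + (5/12)·log₂(5/12)]
  = 0.5000 + 0.2987 + 0.5263
  = 1.3250 bits
H(Q) = -[(5/6)·log₂(5/6) + (1/6)·log₂(1/6)]
  = 0.2192 + 0.4308
  = 0.6500 bits
H(P,Q) = -[(5/12)·log₂(5/12) + (1/12)·log₂(1/12) + (5/72)·log₂(5/72) + (1/72)·log₂(1/72) + (25/72)·log₂(25/72) + (5/72)·log₂(5/72)]
  = 0.5263 + 0.2987 + 0.2672 + 0.0857 + 0.5299 + 0.2672
  = 1.9750 bits

I(P;Q) = H(P) + H(Q) - H(P,Q)
  = 1.3250 + 0.6500 - 1.9750
  = 0.0000 bits

min(H(P), H(Q)) = min(1.3250, 0.6500) = 0.6500 bits
Normalized MI = 0.0000 / 0.6500 = 0.0000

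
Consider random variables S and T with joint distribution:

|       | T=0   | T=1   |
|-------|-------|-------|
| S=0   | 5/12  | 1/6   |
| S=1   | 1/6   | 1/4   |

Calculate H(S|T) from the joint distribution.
Marginal P(T) (column sums):
  P(T=0) = 5/12 + 1/6 = 7/12
  P(T=1) = 1/6 + 1/4 = 5/12

H(S|T) = -Σ P(S,T)·log₂ P(S|T), where P(S|T) = P(S,T) / P(T)
  (S=0,T=0): P(S|T) = (5/12)/(7/12) = 5/7;  -(5/12)·log₂(5/7) = 0.2023
  (S=0,T=1): P(S|T) = (1/6)/(5/12) = 2/5;  -(1/6)·log₂(2/5) = 0.2203
  (S=1,T=0): P(S|T) = (1/6)/(7/12) = 2/7;  -(1/6)·log₂(2/7) = 0.3012
  (S=1,T=1): P(S|T) = (1/4)/(5/12) = 3/5;  -(1/4)·log₂(3/5) = 0.1842
H(S|T) = 0.2023 + 0.2203 + 0.3012 + 0.1842
  = 0.9080 bits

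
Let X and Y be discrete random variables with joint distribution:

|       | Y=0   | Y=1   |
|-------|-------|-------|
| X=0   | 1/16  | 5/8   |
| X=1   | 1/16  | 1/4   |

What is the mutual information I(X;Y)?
Marginal P(X) (row sums):
  P(X=0) = 1/16 + 5/8 = 11/16
  P(X=1) = 1/16 + 1/4 = 5/16
Marginal P(Y) (column sums):
  P(Y=0) = 1/16 + 1/16 = 1/8
  P(Y=1) = 5/8 + 1/4 = 7/8

H(X) = -[(11/16)·log₂(11/16) + (5/16)·log₂(5/16)]
  = 0.3716 + 0.5244
  = 0.8960 bits
H(Y) = -[(1/8)·log₂(1/8) + (7/8)·log₂(7/8)]
  = 0.3750 + 0.1686
  = 0.5436 bits
H(X,Y) = -[(1/16)·log₂(1/16) + (5/8)·log₂(5/8) + (1/16)·log₂(1/16) + (1/4)·log₂(1/4)]
  = 0.2500 + 0.4238 + 0.2500 + 0.5000
  = 1.4238 bits

I(X;Y) = H(X) + H(Y) - H(X,Y)
  = 0.8960 + 0.5436 - 1.4238
  = 0.0158 bits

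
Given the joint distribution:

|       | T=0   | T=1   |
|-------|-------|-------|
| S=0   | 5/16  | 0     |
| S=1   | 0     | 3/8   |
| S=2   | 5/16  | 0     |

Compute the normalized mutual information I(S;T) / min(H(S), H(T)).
Marginal P(S) (row sums):
  P(S=0) = 5/16 + 0 = 5/16
  P(S=1) = 0 + 3/8 = 3/8
  P(S=2) = 5/16 + 0 = 5/16
Marginal P(T) (column sums):
  P(T=0) = 5/16 + 0 + 5/16 = 5/8
  P(T=1) = 0 + 3/8 + 0 = 3/8

H(S) = -[(5/16)·log₂(5/16) + (3/8)·log₂(3/8) + (5/16)·log₂(5/16)]
  = 0.5244 + 0.5306 + 0.5244
  = 1.5794 bits
H(T) = -[(5/8)·log₂(5/8) + (3/8)·log₂(3/8)]
  = 0.4238 + 0.5306
  = 0.9544 bits
H(S,T) = -[(5/16)·log₂(5/16) + (3/8)·log₂(3/8) + (5/16)·log₂(5/16)]
  = 0.5244 + 0.5306 + 0.5244
  = 1.5794 bits

I(S;T) = H(S) + H(T) - H(S,T)
  = 1.5794 + 0.9544 - 1.5794
  = 0.9544 bits

min(H(S), H(T)) = min(1.5794, 0.9544) = 0.9544 bits
Normalized MI = 0.9544 / 0.9544 = 1.0000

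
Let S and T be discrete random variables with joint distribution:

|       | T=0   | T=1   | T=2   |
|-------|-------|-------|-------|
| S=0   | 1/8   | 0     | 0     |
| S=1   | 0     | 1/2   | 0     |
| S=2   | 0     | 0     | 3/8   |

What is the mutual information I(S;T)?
Marginal P(S) (row sums):
  P(S=0) = 1/8 + 0 + 0 = 1/8
  P(S=1) = 0 + 1/2 + 0 = 1/2
  P(S=2) = 0 + 0 + 3/8 = 3/8
Marginal P(T) (column sums):
  P(T=0) = 1/8 + 0 + 0 = 1/8
  P(T=1) = 0 + 1/2 + 0 = 1/2
  P(T=2) = 0 + 0 + 3/8 = 3/8

H(S) = -[(1/8)·log₂(1/8) + (1/2)·log₂(1/2) + (3/8)·log₂(3/8)]
  = 0.3750 + 0.5000 + 0.5306
  = 1.4056 bits
H(T) = -[(1/8)·log₂(1/8) + (1/2)·log₂(1/2) + (3/8)·log₂(3/8)]
  = 0.3750 + 0.5000 + 0.5306
  = 1.4056 bits
H(S,T) = -[(1/8)·log₂(1/8) + (1/2)·log₂(1/2) + (3/8)·log₂(3/8)]
  = 0.3750 + 0.5000 + 0.5306
  = 1.4056 bits

I(S;T) = H(S) + H(T) - H(S,T)
  = 1.4056 + 1.4056 - 1.4056
  = 1.4056 bits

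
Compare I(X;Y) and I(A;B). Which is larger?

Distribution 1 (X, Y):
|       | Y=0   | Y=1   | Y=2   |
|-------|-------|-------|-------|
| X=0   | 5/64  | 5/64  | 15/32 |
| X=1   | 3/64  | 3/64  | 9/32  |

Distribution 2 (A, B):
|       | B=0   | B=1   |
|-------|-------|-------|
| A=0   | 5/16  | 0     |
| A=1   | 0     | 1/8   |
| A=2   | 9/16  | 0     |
Distribution 1 (X, Y):
Marginal P(X) (row sums):
  P(X=0) = 5/64 + 5/64 + 15/32 = 5/8
  P(X=1) = 3/64 + 3/64 + 9/32 = 3/8
Marginal P(Y) (column sums):
  P(Y=0) = 5/64 + 3/64 = 1/8
  P(Y=1) = 5/64 + 3/64 = 1/8
  P(Y=2) = 15/32 + 9/32 = 3/4

H(X) = -[(5/8)·log₂(5/8) + (3/8)·log₂(3/8)]
  = 0.4238 + 0.5306
  = 0.9544 bits
H(Y) = -[(1/8)·log₂(1/8) + (1/8)·log₂(1/8) + (3/4)·log₂(3/4)]
  = 0.3750 + 0.3750 + 0.3113
  = 1.0613 bits
H(X,Y) = -[(5/64)·log₂(5/64) + (5/64)·log₂(5/64) + (15/32)·log₂(15/32) + (3/64)·log₂(3/64) + (3/64)·log₂(3/64) + (9/32)·log₂(9/32)]
  = 0.2873 + 0.2873 + 0.5124 + 0.2070 + 0.2070 + 0.5147
  = 2.0157 bits

I(X;Y) = H(X) + H(Y) - H(X,Y)
  = 0.9544 + 1.0613 - 2.0157
  = 0.0000 bits

Distribution 2 (A, B):
Marginal P(A) (row sums):
  P(A=0) = 5/16 + 0 = 5/16
  P(A=1) = 0 + 1/8 = 1/8
  P(A=2) = 9/16 + 0 = 9/16
Marginal P(B) (column sums):
  P(B=0) = 5/16 + 0 + 9/16 = 7/8
  P(B=1) = 0 + 1/8 + 0 = 1/8

H(A) = -[(5/16)·log₂(5/16) + (1/8)·log₂(1/8) + (9/16)·log₂(9/16)]
  = 0.5244 + 0.3750 + 0.4669
  = 1.3663 bits
H(B) = -[(7/8)·log₂(7/8) + (1/8)·log₂(1/8)]
  = 0.1686 + 0.3750
  = 0.5436 bits
H(A,B) = -[(5/16)·log₂(5/16) + (1/8)·log₂(1/8) + (9/16)·log₂(9/16)]
  = 0.5244 + 0.3750 + 0.4669
  = 1.3663 bits

I(A;B) = H(A) + H(B) - H(A,B)
  = 1.3663 + 0.5436 - 1.3663
  = 0.5436 bits

I(A;B) = 0.5436 bits > I(X;Y) = 0.0000 bits, so (A, B) has the higher mutual information (stronger dependence).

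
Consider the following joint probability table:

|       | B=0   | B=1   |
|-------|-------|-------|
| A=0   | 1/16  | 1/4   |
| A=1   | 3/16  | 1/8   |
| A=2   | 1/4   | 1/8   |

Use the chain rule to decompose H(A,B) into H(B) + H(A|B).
By the chain rule: H(A,B) = H(B) + H(A|B)

Marginal P(B) (column sums):
  P(B=0) = 1/16 + 3/16 + 1/4 = 1/2
  P(B=1) = 1/4 + 1/8 + 1/8 = 1/2
H(B) = -[(1/2)·log₂(1/2) + (1/2)·log₂(1/2)]
  = 0.5000 + 0.5000
  = 1.0000 bits
H(A|B) = -Σ P(A,B)·log₂ P(A|B), where P(A|B) = P(A,B) / P(B)
  (A=0,B=0): P(A|B) = (1/16)/(1/2) = 1/8;  -(1/16)·log₂(1/8) = 0.1875
  (A=0,B=1): P(A|B) = (1/4)/(1/2) = 1/2;  -(1/4)·log₂(1/2) = 0.2500
  (A=1,B=0): P(A|B) = (3/16)/(1/2) = 3/8;  -(3/16)·log₂(3/8) = 0.2653
  (A=1,B=1): P(A|B) = (1/8)/(1/2) = 1/4;  -(1/8)·log₂(1/4) = 0.2500
  (A=2,B=0): P(A|B) = (1/4)/(1/2) = 1/2;  -(1/4)·log₂(1/2) = 0.2500
  (A=2,B=1): P(A|B) = (1/8)/(1/2) = 1/4;  -(1/8)·log₂(1/4) = 0.2500
H(A|B) = 0.1875 + 0.2500 + 0.2653 + 0.2500 + 0.2500 + 0.2500
  = 1.4528 bits

H(A,B) = H(B) + H(A|B) = 1.0000 + 1.4528 = 2.4528 bits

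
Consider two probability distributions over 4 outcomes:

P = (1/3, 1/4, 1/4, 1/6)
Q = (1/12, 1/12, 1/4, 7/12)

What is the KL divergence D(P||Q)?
D(P||Q) = Σ P(i) log₂(P(i)/Q(i))
  i=0: (1/3) × log₂((1/3)/(1/12)) = (1/3) × log₂(4) = 0.6667
  i=1: (1/4) × log₂((1/4)/(1/12)) = (1/4) × log₂(3) = 0.3962
  i=2: (1/4) × log₂((1/4)/(1/4)) = (1/4) × log₂(1) = 0.0000
  i=3: (1/6) × log₂((1/6)/(7/12)) = (1/6) × log₂(2/7) = -0.3012
D(P||Q) = 0.6667 + 0.3962 + 0.0000 - 0.3012
  = 0.7617 bits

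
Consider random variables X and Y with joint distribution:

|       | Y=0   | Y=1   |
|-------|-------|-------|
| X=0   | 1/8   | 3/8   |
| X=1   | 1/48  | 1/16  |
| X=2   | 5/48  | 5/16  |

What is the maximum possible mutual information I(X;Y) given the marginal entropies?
The upper bound on mutual information is I(X;Y) ≤ min(H(X), H(Y)).

Marginal P(X) (row sums):
  P(X=0) = 1/8 + 3/8 = 1/2
  P(X=1) = 1/48 + 1/16 = 1/12
  P(X=2) = 5/48 + 5/16 = 5/12
Marginal P(Y) (column sums):
  P(Y=0) = 1/8 + 1/48 + 5/48 = 1/4
  P(Y=1) = 3/8 + 1/16 + 5/16 = 3/4

H(X) = -[(1/2)·log₂(1/2) + (1/12)·log₂(1/12) + (5/12)·log₂(5/12)]
  = 0.5000 + 0.2987 + 0.5263
  = 1.3250 bits
H(Y) = -[(1/4)·log₂(1/4) + (3/4)·log₂(3/4)]
  = 0.5000 + 0.3113
  = 0.8113 bits

Maximum possible I(X;Y) = min(1.3250, 0.8113) = 0.8113 bits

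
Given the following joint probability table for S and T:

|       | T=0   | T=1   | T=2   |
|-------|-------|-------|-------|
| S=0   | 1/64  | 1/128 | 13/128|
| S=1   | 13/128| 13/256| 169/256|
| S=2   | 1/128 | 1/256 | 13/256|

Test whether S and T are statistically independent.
Marginal P(S) (row sums):
  P(S=0) = 1/64 + 1/128 + 13/128 = 1/8
  P(S=1) = 13/128 + 13/256 + 169/256 = 13/16
  P(S=2) = 1/128 + 1/256 + 13/256 = 1/16
Marginal P(T) (column sums):
  P(T=0) = 1/64 + 13/128 + 1/128 = 1/8
  P(T=1) = 1/128 + 13/256 + 1/256 = 1/16
  P(T=2) = 13/128 + 169/256 + 13/256 = 13/16

S and T are independent iff P(S=i,T=j) = P(S=i)·P(T=j) for every cell.
  P(S=0)·P(T=0) = 1/8 × 1/8 = 1/64 = P(S=0,T=0) ✓
  P(S=0)·P(T=1) = 1/8 × 1/16 = 1/128 = P(S=0,T=1) ✓
  P(S=0)·P(T=2) = 1/8 × 13/16 = 13/128 = P(S=0,T=2) ✓
  P(S=1)·P(T=0) = 13/16 × 1/8 = 13/128 = P(S=1,T=0) ✓
  P(S=1)·P(T=1) = 13/16 × 1/16 = 13/256 = P(S=1,T=1) ✓
  P(S=1)·P(T=2) = 13/16 × 13/16 = 169/256 = P(S=1,T=2) ✓
  P(S=2)·P(T=0) = 1/16 × 1/8 = 1/128 = P(S=2,T=0) ✓
  P(S=2)·P(T=1) = 1/16 × 1/16 = 1/256 = P(S=2,T=1) ✓
  P(S=2)·P(T=2) = 1/16 × 13/16 = 13/256 = P(S=2,T=2) ✓

Yes, S and T are independent: every cell factors, so I(S;T) = 0 bits.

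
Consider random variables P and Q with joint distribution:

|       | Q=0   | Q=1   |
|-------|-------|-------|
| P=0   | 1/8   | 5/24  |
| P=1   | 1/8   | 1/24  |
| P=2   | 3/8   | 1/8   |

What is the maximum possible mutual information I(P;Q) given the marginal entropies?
The upper bound on mutual information is I(P;Q) ≤ min(H(P), H(Q)).

Marginal P(P) (row sums):
  P(P=0) = 1/8 + 5/24 = 1/3
  P(P=1) = 1/8 + 1/24 = 1/6
  P(P=2) = 3/8 + 1/8 = 1/2
Marginal P(Q) (column sums):
  P(Q=0) = 1/8 + 1/8 + 3/8 = 5/8
  P(Q=1) = 5/24 + 1/24 + 1/8 = 3/8

H(P) = -[(1/3)·log₂(1/3) + (1/6)·log₂(1/6) + (1/2)·log₂(1/2)]
  = 0.5283 + 0.4308 + 0.5000
  = 1.4591 bits
H(Q) = -[(5/8)·log₂(5/8) + (3/8)·log₂(3/8)]
  = 0.4238 + 0.5306
  = 0.9544 bits

Maximum possible I(P;Q) = min(1.4591, 0.9544) = 0.9544 bits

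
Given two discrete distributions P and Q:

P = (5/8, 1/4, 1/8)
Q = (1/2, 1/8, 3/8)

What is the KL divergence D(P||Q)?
D(P||Q) = Σ P(i) log₂(P(i)/Q(i))
  i=0: (5/8) × log₂((5/8)/(1/2)) = (5/8) × log₂(5/4) = 0.2012
  i=1: (1/4) × log₂((1/4)/(1/8)) = (1/4) × log₂(2) = 0.2500
  i=2: (1/8) × log₂((1/8)/(3/8)) = (1/8) × log₂(1/3) = -0.1981
D(P||Q) = 0.2012 + 0.2500 - 0.1981
  = 0.2531 bits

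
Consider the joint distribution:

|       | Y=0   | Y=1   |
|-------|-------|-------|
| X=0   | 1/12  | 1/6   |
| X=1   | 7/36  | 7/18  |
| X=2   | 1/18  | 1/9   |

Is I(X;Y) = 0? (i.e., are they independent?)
Marginal P(X) (row sums):
  P(X=0) = 1/12 + 1/6 = 1/4
  P(X=1) = 7/36 + 7/18 = 7/12
  P(X=2) = 1/18 + 1/9 = 1/6
Marginal P(Y) (column sums):
  P(Y=0) = 1/12 + 7/36 + 1/18 = 1/3
  P(Y=1) = 1/6 + 7/18 + 1/9 = 2/3

X and Y are independent iff P(X=i,Y=j) = P(X=i)·P(Y=j) for every cell.
  P(X=0)·P(Y=0) = 1/4 × 1/3 = 1/12 = P(X=0,Y=0) ✓
  P(X=0)·P(Y=1) = 1/4 × 2/3 = 1/6 = P(X=0,Y=1) ✓
  P(X=1)·P(Y=0) = 7/12 × 1/3 = 7/36 = P(X=1,Y=0) ✓
  P(X=1)·P(Y=1) = 7/12 × 2/3 = 7/18 = P(X=1,Y=1) ✓
  P(X=2)·P(Y=0) = 1/6 × 1/3 = 1/18 = P(X=2,Y=0) ✓
  P(X=2)·P(Y=1) = 1/6 × 2/3 = 1/9 = P(X=2,Y=1) ✓

Yes, X and Y are independent: every cell factors, so I(X;Y) = 0 bits.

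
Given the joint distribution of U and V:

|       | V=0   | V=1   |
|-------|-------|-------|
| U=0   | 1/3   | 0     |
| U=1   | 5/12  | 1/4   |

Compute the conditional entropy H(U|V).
Marginal P(V) (column sums):
  P(V=0) = 1/3 + 5/12 = 3/4
  P(V=1) = 0 + 1/4 = 1/4

H(U|V) = -Σ P(U,V)·log₂ P(U|V), where P(U|V) = P(U,V) / P(V)
  (cells with P(U,V) = 0 contribute 0)
  (U=0,V=0): P(U|V) = (1/3)/(3/4) = 4/9;  -(1/3)·log₂(4/9) = 0.3900
  (U=1,V=0): P(U|V) = (5/12)/(3/4) = 5/9;  -(5/12)·log₂(5/9) = 0.3533
  (U=1,V=1): P(U|V) = (1/4)/(1/4) = 1;  -(1/4)·log₂(1) = 0.0000
H(U|V) = 0.3900 + 0.3533 + 0.0000
  = 0.7433 bits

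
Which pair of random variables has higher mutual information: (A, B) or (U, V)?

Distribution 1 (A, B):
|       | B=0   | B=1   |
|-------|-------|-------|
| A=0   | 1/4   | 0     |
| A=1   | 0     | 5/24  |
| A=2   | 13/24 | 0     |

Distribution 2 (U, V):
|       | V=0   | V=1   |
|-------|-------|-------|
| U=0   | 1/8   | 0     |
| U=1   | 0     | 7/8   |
Distribution 1 (A, B):
Marginal P(A) (row sums):
  P(A=0) = 1/4 + 0 = 1/4
  P(A=1) = 0 + 5/24 = 5/24
  P(A=2) = 13/24 + 0 = 13/24
Marginal P(B) (column sums):
  P(B=0) = 1/4 + 0 + 13/24 = 19/24
  P(B=1) = 0 + 5/24 + 0 = 5/24

H(A) = -[(1/4)·log₂(1/4) + (5/24)·log₂(5/24) + (13/24)·log₂(13/24)]
  = 0.5000 + 0.4715 + 0.4791
  = 1.4506 bits
H(B) = -[(19/24)·log₂(19/24) + (5/24)·log₂(5/24)]
  = 0.2668 + 0.4715
  = 0.7383 bits
H(A,B) = -[(1/4)·log₂(1/4) + (5/24)·log₂(5/24) + (13/24)·log₂(13/24)]
  = 0.5000 + 0.4715 + 0.4791
  = 1.4506 bits

I(A;B) = H(A) + H(B) - H(A,B)
  = 1.4506 + 0.7383 - 1.4506
  = 0.7383 bits

Distribution 2 (U, V):
Marginal P(U) (row sums):
  P(U=0) = 1/8 + 0 = 1/8
  P(U=1) = 0 + 7/8 = 7/8
Marginal P(V) (column sums):
  P(V=0) = 1/8 + 0 = 1/8
  P(V=1) = 0 + 7/8 = 7/8

H(U) = -[(1/8)·log₂(1/8) + (7/8)·log₂(7/8)]
  = 0.3750 + 0.1686
  = 0.5436 bits
H(V) = -[(1/8)·log₂(1/8) + (7/8)·log₂(7/8)]
  = 0.3750 + 0.1686
  = 0.5436 bits
H(U,V) = -[(1/8)·log₂(1/8) + (7/8)·log₂(7/8)]
  = 0.3750 + 0.1686
  = 0.5436 bits

I(U;V) = H(U) + H(V) - H(U,V)
  = 0.5436 + 0.5436 - 0.5436
  = 0.5436 bits

I(A;B) = 0.7383 bits > I(U;V) = 0.5436 bits, so (A, B) has the higher mutual information (stronger dependence).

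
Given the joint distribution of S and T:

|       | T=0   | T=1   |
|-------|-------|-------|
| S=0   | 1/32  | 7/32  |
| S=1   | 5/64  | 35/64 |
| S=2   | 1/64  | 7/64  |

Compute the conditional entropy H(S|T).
Marginal P(T) (column sums):
  P(T=0) = 1/32 + 5/64 + 1/64 = 1/8
  P(T=1) = 7/32 + 35/64 + 7/64 = 7/8

H(S|T) = -Σ P(S,T)·log₂ P(S|T), where P(S|T) = P(S,T) / P(T)
  (S=0,T=0): P(S|T) = (1/32)/(1/8) = 1/4;  -(1/32)·log₂(1/4) = 0.0625
  (S=0,T=1): P(S|T) = (7/32)/(7/8) = 1/4;  -(7/32)·log₂(1/4) = 0.4375
  (S=1,T=0): P(S|T) = (5/64)/(1/8) = 5/8;  -(5/64)·log₂(5/8) = 0.0530
  (S=1,T=1): P(S|T) = (35/64)/(7/8) = 5/8;  -(35/64)·log₂(5/8) = 0.3708
  (S=2,T=0): P(S|T) = (1/64)/(1/8) = 1/8;  -(1/64)·log₂(1/8) = 0.0469
  (S=2,T=1): P(S|T) = (7/64)/(7/8) = 1/8;  -(7/64)·log₂(1/8) = 0.3281
H(S|T) = 0.0625 + 0.4375 + 0.0530 + 0.3708 + 0.0469 + 0.3281
  = 1.2988 bits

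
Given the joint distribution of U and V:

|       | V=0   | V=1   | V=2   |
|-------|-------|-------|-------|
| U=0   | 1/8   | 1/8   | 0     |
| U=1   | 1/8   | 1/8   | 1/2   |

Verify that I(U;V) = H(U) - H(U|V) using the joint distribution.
Left side, from I(U;V) = H(U) + H(V) - H(U,V):
Marginal P(U) (row sums):
  P(U=0) = 1/8 + 1/8 + 0 = 1/4
  P(U=1) = 1/8 + 1/8 + 1/2 = 3/4
Marginal P(V) (column sums):
  P(V=0) = 1/8 + 1/8 = 1/4
  P(V=1) = 1/8 + 1/8 = 1/4
  P(V=2) = 0 + 1/2 = 1/2

H(U) = -[(1/4)·log₂(1/4) + (3/4)·log₂(3/4)]
  = 0.5000 + 0.3113
  = 0.8113 bits
H(V) = -[(1/4)·log₂(1/4) + (1/4)·log₂(1/4) + (1/2)·log₂(1/2)]
  = 0.5000 + 0.5000 + 0.5000
  = 1.5000 bits
H(U,V) = -[(1/8)·log₂(1/8) + (1/8)·log₂(1/8) + (1/8)·log₂(1/8) + (1/8)·log₂(1/8) + (1/2)·log₂(1/2)]
  = 0.3750 + 0.3750 + 0.3750 + 0.3750 + 0.5000
  = 2.0000 bits

I(U;V) = H(U) + H(V) - H(U,V)
  = 0.8113 + 1.5000 - 2.0000
  = 0.3113 bits

Right side, with H(U|V) computed directly from the conditional probabilities:
H(U|V) = -Σ P(U,V)·log₂ P(U|V), where P(U|V) = P(U,V) / P(V)
  (cells with P(U,V) = 0 contribute 0)
  (U=0,V=0): P(U|V) = (1/8)/(1/4) = 1/2;  -(1/8)·log₂(1/2) = 0.1250
  (U=0,V=1): P(U|V) = (1/8)/(1/4) = 1/2;  -(1/8)·log₂(1/2) = 0.1250
  (U=1,V=0): P(U|V) = (1/8)/(1/4) = 1/2;  -(1/8)·log₂(1/2) = 0.1250
  (U=1,V=1): P(U|V) = (1/8)/(1/4) = 1/2;  -(1/8)·log₂(1/2) = 0.1250
  (U=1,V=2): P(U|V) = (1/2)/(1/2) = 1;  -(1/2)·log₂(1) = 0.0000
H(U|V) = 0.1250 + 0.1250 + 0.1250 + 0.1250 + 0.0000
  = 0.5000 bits
H(U) - H(U|V) = 0.8113 - 0.5000 = 0.3113 bits

Both sides equal 0.3113 bits, so I(U;V) = H(U) - H(U|V) ✓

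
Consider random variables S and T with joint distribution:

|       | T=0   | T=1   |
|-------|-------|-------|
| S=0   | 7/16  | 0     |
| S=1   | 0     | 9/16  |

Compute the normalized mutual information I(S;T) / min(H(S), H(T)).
Marginal P(S) (row sums):
  P(S=0) = 7/16 + 0 = 7/16
  P(S=1) = 0 + 9/16 = 9/16
Marginal P(T) (column sums):
  P(T=0) = 7/16 + 0 = 7/16
  P(T=1) = 0 + 9/16 = 9/16

H(S) = -[(7/16)·log₂(7/16) + (9/16)·log₂(9/16)]
  = 0.5218 + 0.4669
  = 0.9887 bits
H(T) = -[(7/16)·log₂(7/16) + (9/16)·log₂(9/16)]
  = 0.5218 + 0.4669
  = 0.9887 bits
H(S,T) = -[(7/16)·log₂(7/16) + (9/16)·log₂(9/16)]
  = 0.5218 + 0.4669
  = 0.9887 bits

I(S;T) = H(S) + H(T) - H(S,T)
  = 0.9887 + 0.9887 - 0.9887
  = 0.9887 bits

min(H(S), H(T)) = min(0.9887, 0.9887) = 0.9887 bits
Normalized MI = 0.9887 / 0.9887 = 1.0000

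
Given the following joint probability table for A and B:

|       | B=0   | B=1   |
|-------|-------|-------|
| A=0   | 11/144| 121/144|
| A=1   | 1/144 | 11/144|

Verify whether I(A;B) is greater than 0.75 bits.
Marginal P(A) (row sums):
  P(A=0) = 11/144 + 121/144 = 11/12
  P(A=1) = 1/144 + 11/144 = 1/12
Marginal P(B) (column sums):
  P(B=0) = 11/144 + 1/144 = 1/12
  P(B=1) = 121/144 + 11/144 = 11/12

H(A) = -[(11/12)·log₂(11/12) + (1/12)·log₂(1/12)]
  = 0.1151 + 0.2987
  = 0.4138 bits
H(B) = -[(1/12)·log₂(1/12) + (11/12)·log₂(11/12)]
  = 0.2987 + 0.1151
  = 0.4138 bits
H(A,B) = -[(11/144)·log₂(11/144) + (121/144)·log₂(121/144) + (1/144)·log₂(1/144) + (11/144)·log₂(11/144)]
  = 0.2834 + 0.2110 + 0.0498 + 0.2834
  = 0.8276 bits

I(A;B) = H(A) + H(B) - H(A,B)
  = 0.4138 + 0.4138 - 0.8276
  = 0.0000 bits

No. I(A;B) = 0.0000 bits, which is ≤ 0.75 bits.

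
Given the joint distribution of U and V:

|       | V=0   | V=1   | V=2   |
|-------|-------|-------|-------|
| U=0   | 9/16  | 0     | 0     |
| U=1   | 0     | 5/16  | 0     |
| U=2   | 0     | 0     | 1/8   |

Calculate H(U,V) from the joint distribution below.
H(U,V) = -Σ P(U,V) log₂ P(U,V), summed over the non-zero cells:
H(U,V) = -[(9/16)·log₂(9/16) + (5/16)·log₂(5/16) + (1/8)·log₂(1/8)]
  = 0.4669 + 0.5244 + 0.3750
  = 1.3663 bits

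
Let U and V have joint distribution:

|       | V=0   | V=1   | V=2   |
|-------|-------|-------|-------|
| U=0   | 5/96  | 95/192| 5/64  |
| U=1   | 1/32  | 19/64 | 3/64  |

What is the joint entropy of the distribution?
H(U,V) = -Σ P(U,V) log₂ P(U,V), summed over the non-zero cells:
H(U,V) = -[(5/96)·log₂(5/96) + (95/192)·log₂(95/192) + (5/64)·log₂(5/64) + (1/32)·log₂(1/32) + (19/64)·log₂(19/64) + (3/64)·log₂(3/64)]
  = 0.2220 + 0.5023 + 0.2873 + 0.1563 + 0.5201 + 0.2070
  = 1.8950 bits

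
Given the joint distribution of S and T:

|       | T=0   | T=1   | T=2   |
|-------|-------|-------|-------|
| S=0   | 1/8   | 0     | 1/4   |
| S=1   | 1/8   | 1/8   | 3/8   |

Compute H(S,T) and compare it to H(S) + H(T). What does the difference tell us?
Marginal P(S) (row sums):
  P(S=0) = 1/8 + 0 + 1/4 = 3/8
  P(S=1) = 1/8 + 1/8 + 3/8 = 5/8
Marginal P(T) (column sums):
  P(T=0) = 1/8 + 1/8 = 1/4
  P(T=1) = 0 + 1/8 = 1/8
  P(T=2) = 1/4 + 3/8 = 5/8

H(S,T) = -[(1/8)·log₂(1/8) + (1/4)·log₂(1/4) + (1/8)·log₂(1/8) + (1/8)·log₂(1/8) + (3/8)·log₂(3/8)]
  = 0.3750 + 0.5000 + 0.3750 + 0.3750 + 0.5306
  = 2.1556 bits
H(S) = -[(3/8)·log₂(3/8) + (5/8)·log₂(5/8)]
  = 0.5306 + 0.4238
  = 0.9544 bits
H(T) = -[(1/4)·log₂(1/4) + (1/8)·log₂(1/8) + (5/8)·log₂(5/8)]
  = 0.5000 + 0.3750 + 0.4238
  = 1.2988 bits

H(S) + H(T) = 0.9544 + 1.2988 = 2.2532 bits
Difference: H(S) + H(T) - H(S,T) = 2.2532 - 2.1556 = 0.0976 bits = I(S;T)

The difference is the mutual information; it is positive here, so S and T are dependent (knowing one reduces uncertainty about the other by 0.0976 bits).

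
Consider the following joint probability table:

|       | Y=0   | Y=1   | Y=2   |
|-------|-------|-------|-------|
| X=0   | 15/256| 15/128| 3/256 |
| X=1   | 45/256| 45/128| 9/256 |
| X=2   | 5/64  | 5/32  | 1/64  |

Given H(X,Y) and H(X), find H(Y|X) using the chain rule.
From the chain rule: H(X,Y) = H(X) + H(Y|X)
Therefore: H(Y|X) = H(X,Y) - H(X)

H(X,Y) = -[(15/256)·log₂(15/256) + (15/128)·log₂(15/128) + (3/256)·log₂(3/256) + (45/256)·log₂(45/256) + (45/128)·log₂(45/128) + (9/256)·log₂(9/256) + (5/64)·log₂(5/64) + (5/32)·log₂(5/32) + (1/64)·log₂(1/64)]
  = 0.2398 + 0.3625 + 0.0752 + 0.4409 + 0.5302 + 0.1698 + 0.2873 + 0.4184 + 0.0938
  = 2.6179 bits
Marginal P(X) (row sums):
  P(X=0) = 15/256 + 15/128 + 3/256 = 3/16
  P(X=1) = 45/256 + 45/128 + 9/256 = 9/16
  P(X=2) = 5/64 + 5/32 + 1/64 = 1/4
H(X) = -[(3/16)·log₂(3/16) + (9/16)·log₂(9/16) + (1/4)·log₂(1/4)]
  = 0.4528 + 0.4669 + 0.5000
  = 1.4197 bits

H(Y|X) = 2.6179 - 1.4197 = 1.1982 bits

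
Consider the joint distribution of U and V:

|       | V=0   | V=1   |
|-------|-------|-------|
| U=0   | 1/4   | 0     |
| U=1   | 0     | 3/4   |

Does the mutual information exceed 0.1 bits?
Marginal P(U) (row sums):
  P(U=0) = 1/4 + 0 = 1/4
  P(U=1) = 0 + 3/4 = 3/4
Marginal P(V) (column sums):
  P(V=0) = 1/4 + 0 = 1/4
  P(V=1) = 0 + 3/4 = 3/4

H(U) = -[(1/4)·log₂(1/4) + (3/4)·log₂(3/4)]
  = 0.5000 + 0.3113
  = 0.8113 bits
H(V) = -[(1/4)·log₂(1/4) + (3/4)·log₂(3/4)]
  = 0.5000 + 0.3113
  = 0.8113 bits
H(U,V) = -[(1/4)·log₂(1/4) + (3/4)·log₂(3/4)]
  = 0.5000 + 0.3113
  = 0.8113 bits

I(U;V) = H(U) + H(V) - H(U,V)
  = 0.8113 + 0.8113 - 0.8113
  = 0.8113 bits

Yes. I(U;V) = 0.8113 bits, which is > 0.1 bits.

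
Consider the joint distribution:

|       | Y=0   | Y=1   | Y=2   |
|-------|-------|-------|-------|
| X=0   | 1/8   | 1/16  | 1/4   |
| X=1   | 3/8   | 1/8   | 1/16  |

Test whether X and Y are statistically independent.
Marginal P(X) (row sums):
  P(X=0) = 1/8 + 1/16 + 1/4 = 7/16
  P(X=1) = 3/8 + 1/8 + 1/16 = 9/16
Marginal P(Y) (column sums):
  P(Y=0) = 1/8 + 3/8 = 1/2
  P(Y=1) = 1/16 + 1/8 = 3/16
  P(Y=2) = 1/4 + 1/16 = 5/16

X and Y are independent iff P(X=i,Y=j) = P(X=i)·P(Y=j) for every cell.
  P(X=0)·P(Y=0) = 7/16 × 1/2 = 7/32, but P(X=0,Y=0) = 1/8 ✗

No, X and Y are not independent. Quantitatively, I(X;Y) > 0:

H(X) = -[(7/16)·log₂(7/16) + (9/16)·log₂(9/16)]
  = 0.5218 + 0.4669
  = 0.9887 bits
H(Y) = -[(1/2)·log₂(1/2) + (3/16)·log₂(3/16) + (5/16)·log₂(5/16)]
  = 0.5000 + 0.4528 + 0.5244
  = 1.4772 bits
H(X,Y) = -[(1/8)·log₂(1/8) + (1/16)·log₂(1/16) + (1/4)·log₂(1/4) + (3/8)·log₂(3/8) + (1/8)·log₂(1/8) + (1/16)·log₂(1/16)]
  = 0.3750 + 0.2500 + 0.5000 + 0.5306 + 0.3750 + 0.2500
  = 2.2806 bits
I(X;Y) = H(X) + H(Y) - H(X,Y) = 0.9887 + 1.4772 - 2.2806 = 0.1853 bits > 0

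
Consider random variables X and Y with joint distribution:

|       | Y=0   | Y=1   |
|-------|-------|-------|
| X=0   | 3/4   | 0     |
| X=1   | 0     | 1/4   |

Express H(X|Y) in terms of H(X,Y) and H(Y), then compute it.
H(X|Y) = H(X,Y) - H(Y)

Marginal P(Y) (column sums):
  P(Y=0) = 3/4 + 0 = 3/4
  P(Y=1) = 0 + 1/4 = 1/4

H(X,Y) = -[(3/4)·log₂(3/4) + (1/4)·log₂(1/4)]
  = 0.3113 + 0.5000
  = 0.8113 bits
H(Y) = -[(3/4)·log₂(3/4) + (1/4)·log₂(1/4)]
  = 0.3113 + 0.5000
  = 0.8113 bits

H(X|Y) = 0.8113 - 0.8113 = 0.0000 bits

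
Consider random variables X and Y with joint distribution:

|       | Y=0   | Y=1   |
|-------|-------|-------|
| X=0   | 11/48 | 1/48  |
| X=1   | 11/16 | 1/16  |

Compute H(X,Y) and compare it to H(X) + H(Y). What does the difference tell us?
Marginal P(X) (row sums):
  P(X=0) = 11/48 + 1/48 = 1/4
  P(X=1) = 11/16 + 1/16 = 3/4
Marginal P(Y) (column sums):
  P(Y=0) = 11/48 + 11/16 = 11/12
  P(Y=1) = 1/48 + 1/16 = 1/12

H(X,Y) = -[(11/48)·log₂(11/48) + (1/48)·log₂(1/48) + (11/16)·log₂(11/16) + (1/16)·log₂(1/16)]
  = 0.4871 + 0.1164 + 0.3716 + 0.2500
  = 1.2251 bits
H(X) = -[(1/4)·log₂(1/4) + (3/4)·log₂(3/4)]
  = 0.5000 + 0.3113
  = 0.8113 bits
H(Y) = -[(11/12)·log₂(11/12) + (1/12)·log₂(1/12)]
  = 0.1151 + 0.2987
  = 0.4138 bits

H(X) + H(Y) = 0.8113 + 0.4138 = 1.2251 bits
Difference: H(X) + H(Y) - H(X,Y) = 1.2251 - 1.2251 = 0.0000 bits = I(X;Y)

The difference is the mutual information; it is 0 here, so X and Y are independent (the joint entropy equals the sum of the marginal entropies).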